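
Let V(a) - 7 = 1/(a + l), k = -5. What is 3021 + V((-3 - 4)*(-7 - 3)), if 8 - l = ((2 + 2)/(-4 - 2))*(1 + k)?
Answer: 684331/226 ≈ 3028.0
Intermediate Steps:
l = 16/3 (l = 8 - (2 + 2)/(-4 - 2)*(1 - 5) = 8 - 4/(-6)*(-4) = 8 - 4*(-⅙)*(-4) = 8 - (-2)*(-4)/3 = 8 - 1*8/3 = 8 - 8/3 = 16/3 ≈ 5.3333)
V(a) = 7 + 1/(16/3 + a) (V(a) = 7 + 1/(a + 16/3) = 7 + 1/(16/3 + a))
3021 + V((-3 - 4)*(-7 - 3)) = 3021 + (115 + 21*((-3 - 4)*(-7 - 3)))/(16 + 3*((-3 - 4)*(-7 - 3))) = 3021 + (115 + 21*(-7*(-10)))/(16 + 3*(-7*(-10))) = 3021 + (115 + 21*70)/(16 + 3*70) = 3021 + (115 + 1470)/(16 + 210) = 3021 + 1585/226 = 684331/226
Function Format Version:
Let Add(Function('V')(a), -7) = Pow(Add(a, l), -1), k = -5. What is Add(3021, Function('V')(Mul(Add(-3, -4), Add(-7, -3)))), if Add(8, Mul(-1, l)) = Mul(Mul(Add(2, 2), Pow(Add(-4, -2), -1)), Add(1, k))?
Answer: Rational(684331, 226) ≈ 3028.0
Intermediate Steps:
l = Rational(16, 3) (l = Add(8, Mul(-1, Mul(Mul(Add(2, 2), Pow(Add(-4, -2), -1)), Add(1, -5)))) = Add(8, Mul(-1, Mul(Mul(4, Pow(-6, -1)), -4))) = Add(8, Mul(-1, Mul(Mul(4, Rational(-1, 6)), -4))) = Add(8, Mul(-1, Mul(Rational(-2, 3), -4))) = Add(8, Mul(-1, Rational(8, 3))) = Add(8, Rational(-8, 3)) = Rational(16, 3) ≈ 5.3333)
Function('V')(a) = Add(7, Pow(Add(Rational(16, 3), a), -1)) (Function('V')(a) = Add(7, Pow(Add(a, Rational(16, 3)), -1)) = Add(7, Pow(Add(Rational(16, 3), a), -1)))
Add(3021, Function('V')(Mul(Add(-3, -4), Add(-7, -3)))) = Add(3021, Mul(Pow(Add(16, Mul(3, Mul(Add(-3, -4), Add(-7, -3)))), -1), Add(115, Mul(21, Mul(Add(-3, -4), Add(-7, -3)))))) = Add(3021, Mul(Pow(Add(16, Mul(3, Mul(-7, -10))), -1), Add(115, Mul(21, Mul(-7, -10))))) = Add(3021, Mul(Pow(Add(16, Mul(3, 70)), -1), Add(115, Mul(21, 70)))) = Add(3021, Mul(Pow(Add(16, 210), -1), Add(115, 1470))) = Add(3021, Mul(Pow(226, -1), 1585)) = Add(3021, Mul(Rational(1, 226), 1585)) = Add(3021, Rational(1585, 226)) = Rational(684331, 226)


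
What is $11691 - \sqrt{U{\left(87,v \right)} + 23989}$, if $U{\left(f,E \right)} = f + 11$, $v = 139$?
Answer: $11691 - \sqrt{24087} \approx 11536.0$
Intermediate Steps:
$U{\left(f,E \right)} = 11 + f$
$11691 - \sqrt{U{\left(87,v \right)} + 23989} = 11691 - \sqrt{\left(11 + 87\right) + 23989} = 11691 - \sqrt{98 + 23989} = 11691 - \sqrt{24087}$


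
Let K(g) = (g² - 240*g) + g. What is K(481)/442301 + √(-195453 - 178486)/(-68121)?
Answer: 116402/442301 - I*√373939/68121 ≈ 0.26317 - 0.0089768*I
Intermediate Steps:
K(g) = g² - 239*g
K(481)/442301 + √(-195453 - 178486)/(-68121) = (481*(-239 + 481))/442301 + √(-195453 - 178486)/(-68121) = (481*242)*(1/442301) + √(-373939)*(-1/68121) = 116402*(1/442301) + (I*√373939)*(-1/68121) = 116402/442301 - I*√373939/68121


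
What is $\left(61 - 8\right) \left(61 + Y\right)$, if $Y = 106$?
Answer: $8851$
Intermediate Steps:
$\left(61 - 8\right) \left(61 + Y\right) = \left(61 - 8\right) \left(61 + 106\right) = \left(61 - 8\right) 167 = 53 \cdot 167 = 8851$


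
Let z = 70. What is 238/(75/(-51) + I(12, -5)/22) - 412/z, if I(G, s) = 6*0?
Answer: -29352/175 ≈ -167.73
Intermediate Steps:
I(G, s) = 0
238/(75/(-51) + I(12, -5)/22) - 412/z = 238/(75/(-51) + 0/22) - 412/70 = 238/(75*(-1/51) + 0*(1/22)) - 412*1/70 = 238/(-25/17 + 0) - 206/35 = 238/(-25/17) - 206/35 = 238*(-17/25) - 206/35 = -4046/25 - 206/35 = -29352/175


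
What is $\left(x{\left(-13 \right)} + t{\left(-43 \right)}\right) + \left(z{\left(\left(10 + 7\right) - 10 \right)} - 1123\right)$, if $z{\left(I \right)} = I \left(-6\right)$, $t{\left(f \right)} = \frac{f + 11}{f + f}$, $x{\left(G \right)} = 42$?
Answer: $- \frac{48273}{43} \approx -1122.6$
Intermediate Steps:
$t{\left(f \right)} = \frac{11 + f}{2 f}$
$z{\left(I \right)} = - 6 I$
$\left(x{\left(-13 \right)} + t{\left(-43 \right)}\right) + \left(z{\left(\left(10 + 7\right) - 10 \right)} - 1123\right) = \left(42 + \frac{11 - 43}{2 \left(-43\right)}\right) - \left(1123 + 6 \left(\left(10 + 7\right) - 10\right)\right) = \left(42 + \frac{1}{2} \left(- \frac{1}{43}\right) \left(-32\right)\right) - \left(1123 + 6 \left(17 - 10\right)\right) = \left(42 + \frac{16}{43}\right) - 1165 = \frac{1822}{43} - 1165 = - \frac{48273}{43}$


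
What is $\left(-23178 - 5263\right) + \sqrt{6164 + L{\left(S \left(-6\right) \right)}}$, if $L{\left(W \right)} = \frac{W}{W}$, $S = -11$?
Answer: $-28441 + 3 \sqrt{685} \approx -28362.0$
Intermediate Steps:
$L{\left(W \right)} = 1$
$\left(-23178 - 5263\right) + \sqrt{6164 + L{\left(S \left(-6\right) \right)}} = \left(-23178 - 5263\right) + \sqrt{6164 + 1} = -28441 + \sqrt{6165} = -28441 + 3 \sqrt{685}$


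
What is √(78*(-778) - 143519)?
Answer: I*√204203 ≈ 451.89*I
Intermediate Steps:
√(78*(-778) - 143519) = √(-60684 - 143519) = √(-204203) = I*√204203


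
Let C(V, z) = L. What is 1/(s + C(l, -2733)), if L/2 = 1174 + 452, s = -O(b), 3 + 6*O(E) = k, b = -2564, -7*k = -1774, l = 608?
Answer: 42/134831 ≈ 0.00031150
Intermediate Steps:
k = 1774/7 (k = -⅐*(-1774) = 1774/7 ≈ 253.43)
O(E) = 1753/42 (O(E) = -½ + (⅙)*(1774/7) = -½ + 887/21 = 1753/42)
s = -1753/42 (s = -1*1753/42 = -1753/42 ≈ -41.738)
L = 3252 (L = 2*(1174 + 452) = 2*1626 = 3252)
C(V, z) = 3252
1/(s + C(l, -2733)) = 1/(-1753/42 + 3252) = 1/(134831/42) = 42/134831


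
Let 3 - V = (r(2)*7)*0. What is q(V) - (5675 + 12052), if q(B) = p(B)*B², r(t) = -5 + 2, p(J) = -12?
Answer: -17835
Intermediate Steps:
r(t) = -3
V = 3 (V = 3 - (-3*7)*0 = 3 - (-21)*0 = 3 - 1*0 = 3 + 0 = 3)
q(B) = -12*B²
q(V) - (5675 + 12052) = -12*3² - (5675 + 12052) = -12*9 - 1*17727 = -108 - 17727 = -17835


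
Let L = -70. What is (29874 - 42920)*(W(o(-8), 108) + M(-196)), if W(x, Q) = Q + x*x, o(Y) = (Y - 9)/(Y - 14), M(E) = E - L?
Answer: 4994839/22 ≈ 2.2704e+5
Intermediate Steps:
M(E) = 70 + E (M(E) = E - 1*(-70) = E + 70 = 70 + E)
o(Y) = (-9 + Y)/(-14 + Y)
W(x, Q) = Q + x²
(29874 - 42920)*(W(o(-8), 108) + M(-196)) = (29874 - 42920)*((108 + ((-9 - 8)/(-14 - 8))²) + (70 - 196)) = -13046*((108 + (-17/(-22))²) - 126) = -13046*((108 + (-1/22*(-17))²) - 126) = -13046*((108 + (17/22)²) - 126) = -13046*((108 + 289/484) - 126) = -13046*(52561/484 - 126) = -13046*(-8423/484) = 4994839/22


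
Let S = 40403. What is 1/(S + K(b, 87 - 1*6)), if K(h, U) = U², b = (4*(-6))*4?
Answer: 1/46964 ≈ 2.1293e-5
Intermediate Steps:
b = -96 (b = -24*4 = -96)
1/(S + K(b, 87 - 1*6)) = 1/(40403 + (87 - 1*6)²) = 1/(40403 + (87 - 6)²) = 1/(40403 + 81²) = 1/(40403 + 6561) = 1/46964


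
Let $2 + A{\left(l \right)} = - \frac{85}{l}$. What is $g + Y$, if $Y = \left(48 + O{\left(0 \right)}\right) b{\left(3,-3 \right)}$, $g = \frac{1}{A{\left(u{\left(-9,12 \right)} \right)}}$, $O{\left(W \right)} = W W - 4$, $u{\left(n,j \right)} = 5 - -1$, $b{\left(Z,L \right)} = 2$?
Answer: $\frac{8530}{97} \approx 87.938$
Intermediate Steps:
$u{\left(n,j \right)} = 6$ ($u{\left(n,j \right)} = 5 + 1 = 6$)
$A{\left(l \right)} = -2 - \frac{85}{l}$
$O{\left(W \right)} = -4 + W^{2}$ ($O{\left(W \right)} = W^{2} - 4 = -4 + W^{2}$)
$g = - \frac{6}{97}$ ($g = \frac{1}{-2 - \frac{85}{6}} = \frac{1}{- \frac{97}{6}} = - \frac{6}{97} \approx -0.061856$)
$Y = 88$ ($Y = \left(48 - \left(4 - 0^{2}\right)\right) 2 = \left(48 + \left(-4 + 0\right)\right) 2 = \left(48 - 4\right) 2 = 44 \cdot 2 = 88$)
$g + Y = - \frac{6}{97} + 88 = \frac{8530}{97}$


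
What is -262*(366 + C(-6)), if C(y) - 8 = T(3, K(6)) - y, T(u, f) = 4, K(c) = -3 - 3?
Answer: -100608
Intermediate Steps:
K(c) = -6
C(y) = 12 - y (C(y) = 8 + (4 - y) = 12 - y)
-262*(366 + C(-6)) = -262*(366 + (12 - 1*(-6))) = -262*(366 + (12 + 6)) = -262*(366 + 18) = -262*384 = -100608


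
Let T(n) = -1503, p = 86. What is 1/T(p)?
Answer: -1/1503 ≈ -0.00066534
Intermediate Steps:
1/T(p) = 1/(-1503) = -1/1503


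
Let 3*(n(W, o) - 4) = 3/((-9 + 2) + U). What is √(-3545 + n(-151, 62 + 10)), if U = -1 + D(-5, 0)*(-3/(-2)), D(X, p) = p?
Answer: I*√56658/4 ≈ 59.507*I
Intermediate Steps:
U = -1 (U = -1 + 0*(-3/(-2)) = -1 + 0*(-3*(-½)) = -1 + 0*(3/2) = -1 + 0 = -1)
n(W, o) = 31/8 (n(W, o) = 4 + (3/((-9 + 2) - 1))/3 = 4 + (3/(-7 - 1))/3 = 4 + (3/(-8))/3 = 4 + (-⅛*3)/3 = 4 + (⅓)*(-3/8) = 4 - ⅛ = 31/8)
√(-3545 + n(-151, 62 + 10)) = √(-3545 + 31/8) = √(-28329/8) = I*√56658/4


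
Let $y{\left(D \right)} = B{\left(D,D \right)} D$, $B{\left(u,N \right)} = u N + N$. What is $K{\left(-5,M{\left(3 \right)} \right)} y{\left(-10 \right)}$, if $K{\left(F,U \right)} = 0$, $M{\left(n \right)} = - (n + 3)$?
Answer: $0$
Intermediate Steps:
$M{\left(n \right)} = -3 - n$ ($M{\left(n \right)} = - (3 + n) = -3 - n$)
$B{\left(u,N \right)} = N + N u$ ($B{\left(u,N \right)} = N u + N = N + N u$)
$y{\left(D \right)} = D^{2} \left(1 + D\right)$ ($y{\left(D \right)} = D \left(1 + D\right) D = D^{2} \left(1 + D\right)$)
$K{\left(-5,M{\left(3 \right)} \right)} y{\left(-10 \right)} = 0 \left(-10\right)^{2} \left(1 - 10\right) = 0 \cdot 100 \left(-9\right) = 0 \left(-900\right) = 0$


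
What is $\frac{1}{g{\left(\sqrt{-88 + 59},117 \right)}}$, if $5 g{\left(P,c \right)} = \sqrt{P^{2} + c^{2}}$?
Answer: $\frac{\sqrt{3415}}{1366} \approx 0.04278$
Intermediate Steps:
$g{\left(P,c \right)} = \frac{\sqrt{P^{2} + c^{2}}}{5}$
$\frac{1}{g{\left(\sqrt{-88 + 59},117 \right)}} = \frac{1}{\frac{1}{5} \sqrt{\left(\sqrt{-88 + 59}\right)^{2} + 117^{2}}} = \frac{1}{\frac{1}{5} \sqrt{\left(\sqrt{-29}\right)^{2} + 13689}} = \frac{1}{\frac{1}{5} \sqrt{\left(i \sqrt{29}\right)^{2} + 13689}} = \frac{1}{\frac{1}{5} \sqrt{-29 + 13689}} = \frac{1}{\frac{1}{5} \sqrt{13660}} = \frac{1}{\frac{1}{5} \cdot 2 \sqrt{3415}} = \frac{1}{\frac{2}{5} \sqrt{3415}} = \frac{\sqrt{3415}}{1366}$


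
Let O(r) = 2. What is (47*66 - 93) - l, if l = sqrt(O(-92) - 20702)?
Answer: 3009 - 30*I*sqrt(23) ≈ 3009.0 - 143.88*I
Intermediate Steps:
l = 30*I*sqrt(23) (l = sqrt(2 - 20702) = sqrt(-20700) = 30*I*sqrt(23) ≈ 143.88*I)
(47*66 - 93) - l = (47*66 - 93) - 30*I*sqrt(23) = (3102 - 93) - 30*I*sqrt(23) = 3009 - 30*I*sqrt(23)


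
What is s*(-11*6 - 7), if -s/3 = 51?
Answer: 11169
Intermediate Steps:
s = -153 (s = -3*51 = -153)
s*(-11*6 - 7) = -153*(-11*6 - 7) = -153*(-66 - 7) = -153*(-73) = 11169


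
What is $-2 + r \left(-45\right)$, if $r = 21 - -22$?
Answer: $-1937$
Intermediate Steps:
$r = 43$ ($r = 21 + 22 = 43$)
$-2 + r \left(-45\right) = -2 + 43 \left(-45\right) = -2 - 1935 = -1937$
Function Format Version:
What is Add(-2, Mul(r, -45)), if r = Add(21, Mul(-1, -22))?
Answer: -1937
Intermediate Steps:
r = 43 (r = Add(21, 22) = 43)
Add(-2, Mul(r, -45)) = Add(-2, Mul(43, -45)) = Add(-2, -1935) = -1937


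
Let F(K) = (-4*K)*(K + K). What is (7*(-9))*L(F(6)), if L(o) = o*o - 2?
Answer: -5225346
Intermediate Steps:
F(K) = -8*K² (F(K) = (-4*K)*(2*K) = -8*K²)
L(o) = -2 + o² (L(o) = o² - 2 = -2 + o²)
(7*(-9))*L(F(6)) = (7*(-9))*(-2 + (-8*6²)²) = -63*(-2 + (-8*36)²) = -63*(-2 + (-288)²) = -63*(-2 + 82944) = -63*82942 = -5225346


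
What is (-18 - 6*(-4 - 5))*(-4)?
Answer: -144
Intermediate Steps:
(-18 - 6*(-4 - 5))*(-4) = (-18 - 6*(-9))*(-4) = (-18 + 54)*(-4) = 36*(-4) = -144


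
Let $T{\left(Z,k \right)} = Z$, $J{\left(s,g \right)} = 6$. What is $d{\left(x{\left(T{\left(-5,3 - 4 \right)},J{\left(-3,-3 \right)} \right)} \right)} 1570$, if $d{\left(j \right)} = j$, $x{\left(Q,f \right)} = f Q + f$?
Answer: $-37680$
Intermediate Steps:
$x{\left(Q,f \right)} = f + Q f$ ($x{\left(Q,f \right)} = Q f + f = f + Q f$)
$d{\left(x{\left(T{\left(-5,3 - 4 \right)},J{\left(-3,-3 \right)} \right)} \right)} 1570 = 6 \left(1 - 5\right) 1570 = 6 \left(-4\right) 1570 = \left(-24\right) 1570 = -37680$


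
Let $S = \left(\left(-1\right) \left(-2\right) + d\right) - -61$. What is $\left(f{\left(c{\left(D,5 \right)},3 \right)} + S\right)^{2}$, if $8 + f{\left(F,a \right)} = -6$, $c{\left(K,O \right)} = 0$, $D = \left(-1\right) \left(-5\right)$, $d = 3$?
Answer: $2704$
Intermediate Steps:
$D = 5$
$f{\left(F,a \right)} = -14$ ($f{\left(F,a \right)} = -8 - 6 = -14$)
$S = 66$ ($S = \left(\left(-1\right) \left(-2\right) + 3\right) - -61 = \left(2 + 3\right) + 61 = 5 + 61 = 66$)
$\left(f{\left(c{\left(D,5 \right)},3 \right)} + S\right)^{2} = \left(-14 + 66\right)^{2} = 52^{2} = 2704$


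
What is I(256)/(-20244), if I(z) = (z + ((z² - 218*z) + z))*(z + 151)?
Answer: -1041920/5061 ≈ -205.87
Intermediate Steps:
I(z) = (151 + z)*(z² - 216*z) (I(z) = (z + (z² - 217*z))*(151 + z) = (z² - 216*z)*(151 + z) = (151 + z)*(z² - 216*z))
I(256)/(-20244) = (256*(-32616 + 256² - 65*256))/(-20244) = (256*(-32616 + 65536 - 16640))*(-1/20244) = (256*16280)*(-1/20244) = 4167680*(-1/20244) = -1041920/5061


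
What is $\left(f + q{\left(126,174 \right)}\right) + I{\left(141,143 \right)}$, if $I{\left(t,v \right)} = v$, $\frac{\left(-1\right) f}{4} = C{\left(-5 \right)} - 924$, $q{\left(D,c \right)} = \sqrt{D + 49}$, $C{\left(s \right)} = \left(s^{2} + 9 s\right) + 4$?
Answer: $3903 + 5 \sqrt{7} \approx 3916.2$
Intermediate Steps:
$C{\left(s \right)} = 4 + s^{2} + 9 s$
$q{\left(D,c \right)} = \sqrt{49 + D}$
$f = 3760$ ($f = - 4 \left(\left(4 + \left(-5\right)^{2} + 9 \left(-5\right)\right) - 924\right) = - 4 \left(\left(4 + 25 - 45\right) - 924\right) = - 4 \left(-16 - 924\right) = \left(-4\right) \left(-940\right) = 3760$)
$\left(f + q{\left(126,174 \right)}\right) + I{\left(141,143 \right)} = \left(3760 + \sqrt{49 + 126}\right) + 143 = \left(3760 + \sqrt{175}\right) + 143 = \left(3760 + 5 \sqrt{7}\right) + 143 = 3903 + 5 \sqrt{7}$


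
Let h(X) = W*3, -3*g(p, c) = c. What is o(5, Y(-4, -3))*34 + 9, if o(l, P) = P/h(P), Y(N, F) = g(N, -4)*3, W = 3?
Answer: 217/9 ≈ 24.111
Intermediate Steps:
g(p, c) = -c/3
Y(N, F) = 4 (Y(N, F) = -1/3*(-4)*3 = (4/3)*3 = 4)
h(X) = 9 (h(X) = 3*3 = 9)
o(l, P) = P/9
o(5, Y(-4, -3))*34 + 9 = ((1/9)*4)*34 + 9 = (4/9)*34 + 9 = 136/9 + 9 = 217/9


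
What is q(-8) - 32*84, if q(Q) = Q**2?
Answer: -2624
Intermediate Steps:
q(-8) - 32*84 = (-8)**2 - 32*84 = 64 - 2688 = -2624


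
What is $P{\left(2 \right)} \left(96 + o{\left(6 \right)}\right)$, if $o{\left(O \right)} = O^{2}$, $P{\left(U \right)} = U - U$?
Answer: $0$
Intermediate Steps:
$P{\left(U \right)} = 0$
$P{\left(2 \right)} \left(96 + o{\left(6 \right)}\right) = 0 \left(96 + 6^{2}\right) = 0 \left(96 + 36\right) = 0 \cdot 132 = 0$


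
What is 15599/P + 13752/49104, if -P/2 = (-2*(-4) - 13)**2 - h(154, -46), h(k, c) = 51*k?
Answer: 3407299/2669689 ≈ 1.2763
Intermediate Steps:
P = 15658 (P = -2*((-2*(-4) - 13)**2 - 51*154) = -2*((8 - 13)**2 - 1*7854) = -2*((-5)**2 - 7854) = -2*(25 - 7854) = -2*(-7829) = 15658)
15599/P + 13752/49104 = 15599/15658 + 13752/49104 = 15599*(1/15658) + 13752*(1/49104) = 15599/15658 + 191/682 = 3407299/2669689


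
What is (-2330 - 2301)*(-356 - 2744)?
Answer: 14356100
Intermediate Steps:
(-2330 - 2301)*(-356 - 2744) = -4631*(-3100) = 14356100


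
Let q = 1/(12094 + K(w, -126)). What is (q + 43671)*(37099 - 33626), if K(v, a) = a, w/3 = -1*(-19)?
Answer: 1815179179217/11968 ≈ 1.5167e+8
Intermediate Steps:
w = 57 (w = 3*(-1*(-19)) = 3*19 = 57)
q = 1/11968 (q = 1/(12094 - 126) = 1/11968 ≈ 8.3556e-5)
(q + 43671)*(37099 - 33626) = (1/11968 + 43671)*(37099 - 33626) = (522654529/11968)*3473 = 1815179179217/11968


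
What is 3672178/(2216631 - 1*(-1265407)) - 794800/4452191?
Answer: 6790857019799/7751349122629 ≈ 0.87609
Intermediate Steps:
3672178/(2216631 - 1*(-1265407)) - 794800/4452191 = 3672178/(2216631 + 1265407) - 794800*1/4452191 = 3672178/3482038 - 794800/4452191 = 3672178*(1/3482038) - 794800/4452191 = 1836089/1741019 - 794800/4452191 = 6790857019799/7751349122629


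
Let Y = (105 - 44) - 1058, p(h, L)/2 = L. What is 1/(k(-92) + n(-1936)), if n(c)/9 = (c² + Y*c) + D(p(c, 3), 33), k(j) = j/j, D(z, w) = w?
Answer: 1/51104890 ≈ 1.9568e-8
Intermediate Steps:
p(h, L) = 2*L
Y = -997 (Y = 61 - 1058 = -997)
k(j) = 1
n(c) = 297 - 8973*c + 9*c² (n(c) = 9*((c² - 997*c) + 33) = 9*(33 + c² - 997*c) = 297 - 8973*c + 9*c²)
1/(k(-92) + n(-1936)) = 1/(1 + (297 - 8973*(-1936) + 9*(-1936)²)) = 1/(1 + (297 + 17371728 + 9*3748096)) = 1/(1 + (297 + 17371728 + 33732864)) = 1/(1 + 51104889) = 1/51104890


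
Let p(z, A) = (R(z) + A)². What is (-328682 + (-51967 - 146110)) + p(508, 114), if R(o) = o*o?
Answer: 66655352925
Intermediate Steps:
R(o) = o²
p(z, A) = (A + z²)² (p(z, A) = (z² + A)² = (A + z²)²)
(-328682 + (-51967 - 146110)) + p(508, 114) = (-328682 + (-51967 - 146110)) + (114 + 508²)² = (-328682 - 198077) + (114 + 258064)² = -526759 + 258178² = -526759 + 66655879684 = 66655352925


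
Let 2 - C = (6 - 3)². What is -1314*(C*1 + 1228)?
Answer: -1604394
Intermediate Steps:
C = -7 (C = 2 - (6 - 3)² = 2 - 1*3² = 2 - 1*9 = 2 - 9 = -7)
-1314*(C*1 + 1228) = -1314*(-7*1 + 1228) = -1314*(-7 + 1228) = -1314*1221 = -1604394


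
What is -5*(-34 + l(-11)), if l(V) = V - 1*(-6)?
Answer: 195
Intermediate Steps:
l(V) = 6 + V (l(V) = V + 6 = 6 + V)
-5*(-34 + l(-11)) = -5*(-34 + (6 - 11)) = -5*(-34 - 5) = -5*(-39) = 195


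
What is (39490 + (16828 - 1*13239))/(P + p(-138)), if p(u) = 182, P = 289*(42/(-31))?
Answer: -1335449/6496 ≈ -205.58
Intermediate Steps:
P = -12138/31 (P = 289*(42*(-1/31)) = 289*(-42/31) = -12138/31 ≈ -391.55)
(39490 + (16828 - 1*13239))/(P + p(-138)) = (39490 + (16828 - 1*13239))/(-12138/31 + 182) = (39490 + (16828 - 13239))/(-6496/31) = (39490 + 3589)*(-31/6496) = 43079*(-31/6496) = -1335449/6496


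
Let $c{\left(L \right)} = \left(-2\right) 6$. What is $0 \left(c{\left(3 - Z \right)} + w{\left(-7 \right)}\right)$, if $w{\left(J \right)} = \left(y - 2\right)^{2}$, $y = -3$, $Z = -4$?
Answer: $0$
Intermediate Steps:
$c{\left(L \right)} = -12$
$w{\left(J \right)} = 25$ ($w{\left(J \right)} = \left(-3 - 2\right)^{2} = \left(-5\right)^{2} = 25$)
$0 \left(c{\left(3 - Z \right)} + w{\left(-7 \right)}\right) = 0 \left(-12 + 25\right) = 0 \cdot 13 = 0$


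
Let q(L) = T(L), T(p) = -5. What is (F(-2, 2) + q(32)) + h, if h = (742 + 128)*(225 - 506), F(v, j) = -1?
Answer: -244476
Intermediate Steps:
q(L) = -5
h = -244470 (h = 870*(-281) = -244470)
(F(-2, 2) + q(32)) + h = (-1 - 5) - 244470 = -6 - 244470 = -244476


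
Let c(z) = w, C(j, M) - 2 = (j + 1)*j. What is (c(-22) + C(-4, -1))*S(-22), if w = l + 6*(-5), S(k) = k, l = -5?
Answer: 462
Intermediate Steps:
C(j, M) = 2 + j*(1 + j) (C(j, M) = 2 + (j + 1)*j = 2 + (1 + j)*j = 2 + j*(1 + j))
w = -35 (w = -5 + 6*(-5) = -5 - 30 = -35)
c(z) = -35
(c(-22) + C(-4, -1))*S(-22) = (-35 + (2 - 4 + (-4)²))*(-22) = (-35 + (2 - 4 + 16))*(-22) = (-35 + 14)*(-22) = -21*(-22) = 462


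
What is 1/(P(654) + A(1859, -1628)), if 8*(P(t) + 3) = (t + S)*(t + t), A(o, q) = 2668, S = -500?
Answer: 1/27844 ≈ 3.5914e-5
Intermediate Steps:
P(t) = -3 + t*(-500 + t)/4 (P(t) = -3 + ((t - 500)*(t + t))/8 = -3 + ((-500 + t)*(2*t))/8 = -3 + (2*t*(-500 + t))/8 = -3 + t*(-500 + t)/4)
1/(P(654) + A(1859, -1628)) = 1/((-3 - 125*654 + (¼)*654²) + 2668) = 1/((-3 - 81750 + (¼)*427716) + 2668) = 1/((-3 - 81750 + 106929) + 2668) = 1/(25176 + 2668) = 1/27844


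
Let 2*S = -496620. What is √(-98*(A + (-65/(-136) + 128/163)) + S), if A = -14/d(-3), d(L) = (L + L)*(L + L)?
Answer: I*√68662497802541/16626 ≈ 498.39*I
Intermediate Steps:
d(L) = 4*L² (d(L) = (2*L)*(2*L) = 4*L²)
S = -248310 (S = (½)*(-496620) = -248310)
A = -7/18 (A = -14/(4*(-3)²) = -14/(4*9) = -14/36 = -14*1/36 = -7/18 ≈ -0.38889)
√(-98*(A + (-65/(-136) + 128/163)) + S) = √(-98*(-7/18 + (-65/(-136) + 128/163)) - 248310) = √(-98*(-7/18 + (-65*(-1/136) + 128*(1/163))) - 248310) = √(-98*(-7/18 + (65/136 + 128/163)) - 248310) = √(-98*(-7/18 + 28003/22168) - 248310) = √(-98*174439/199512 - 248310) = √(-8547511/99756 - 248310) = √(-24778959871/99756) = I*√68662497802541/16626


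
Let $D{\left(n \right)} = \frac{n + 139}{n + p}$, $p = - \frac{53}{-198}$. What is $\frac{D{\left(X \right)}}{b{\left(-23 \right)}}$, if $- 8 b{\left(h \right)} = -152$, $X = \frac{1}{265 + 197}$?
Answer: $\frac{192657}{7106} \approx 27.112$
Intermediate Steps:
$X = \frac{1}{462} \approx 0.0021645$
$b{\left(h \right)} = 19$ ($b{\left(h \right)} = \left(- \frac{1}{8}\right) \left(-152\right) = 19$)
$p = \frac{53}{198}$ ($p = \left(-53\right) \left(- \frac{1}{198}\right) = \frac{53}{198} \approx 0.26768$)
$D{\left(n \right)} = \frac{139 + n}{\frac{53}{198} + n}$ ($D{\left(n \right)} = \frac{n + 139}{n + \frac{53}{198}} = \frac{139 + n}{\frac{53}{198} + n}$)
$\frac{D{\left(X \right)}}{b{\left(-23 \right)}} = \frac{198 \frac{1}{53 + 198 \cdot \frac{1}{462}} \left(139 + \frac{1}{462}\right)}{19} = 198 \frac{1}{53 + \frac{3}{7}} \cdot \frac{64219}{462} \cdot \frac{1}{19} = 198 \frac{1}{\frac{374}{7}} \cdot \frac{64219}{462} \cdot \frac{1}{19} = 198 \cdot \frac{7}{374} \cdot \frac{64219}{462} \cdot \frac{1}{19} = \frac{192657}{374} \cdot \frac{1}{19} = \frac{192657}{7106}$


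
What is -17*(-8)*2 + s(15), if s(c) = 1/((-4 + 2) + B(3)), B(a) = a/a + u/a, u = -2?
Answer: 1357/5 ≈ 271.40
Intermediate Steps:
B(a) = 1 - 2/a (B(a) = a/a - 2/a = 1 - 2/a)
s(c) = -3/5 (s(c) = 1/((-4 + 2) + (-2 + 3)/3) = 1/(-2 + (1/3)*1) = 1/(-2 + 1/3) = 1/(-5/3) = -3/5)
-17*(-8)*2 + s(15) = -17*(-8)*2 - 3/5 = 136*2 - 3/5 = 272 - 3/5 = 1357/5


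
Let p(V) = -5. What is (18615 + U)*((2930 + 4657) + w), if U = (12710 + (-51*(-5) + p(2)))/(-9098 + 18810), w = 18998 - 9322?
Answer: 195073885245/607 ≈ 3.2137e+8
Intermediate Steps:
w = 9676
U = 810/607 (U = (12710 + (-51*(-5) - 5))/(-9098 + 18810) = (12710 + (255 - 5))/9712 = (12710 + 250)*(1/9712) = 12960*(1/9712) = 810/607 ≈ 1.3344)
(18615 + U)*((2930 + 4657) + w) = (18615 + 810/607)*((2930 + 4657) + 9676) = 11300115*(7587 + 9676)/607 = (11300115/607)*17263 = 195073885245/607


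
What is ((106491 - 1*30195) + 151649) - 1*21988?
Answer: 205957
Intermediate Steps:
((106491 - 1*30195) + 151649) - 1*21988 = ((106491 - 30195) + 151649) - 21988 = (76296 + 151649) - 21988 = 227945 - 21988 = 205957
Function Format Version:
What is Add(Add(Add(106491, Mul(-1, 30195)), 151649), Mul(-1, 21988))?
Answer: 205957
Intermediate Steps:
Add(Add(Add(106491, Mul(-1, 30195)), 151649), Mul(-1, 21988)) = Add(Add(Add(106491, -30195), 151649), -21988) = Add(Add(76296, 151649), -21988) = Add(227945, -21988) = 205957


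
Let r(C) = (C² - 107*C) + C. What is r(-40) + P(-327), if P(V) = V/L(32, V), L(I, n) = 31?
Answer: 180713/31 ≈ 5829.5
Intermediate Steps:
r(C) = C² - 106*C
P(V) = V/31
r(-40) + P(-327) = -40*(-106 - 40) + (1/31)*(-327) = -40*(-146) - 327/31 = 5840 - 327/31 = 180713/31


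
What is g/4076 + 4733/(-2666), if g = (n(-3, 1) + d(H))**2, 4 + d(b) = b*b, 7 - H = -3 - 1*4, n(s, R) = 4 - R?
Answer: 41041471/5433308 ≈ 7.5537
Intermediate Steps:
H = 14 (H = 7 - (-3 - 1*4) = 7 - (-3 - 4) = 7 - 1*(-7) = 7 + 7 = 14)
d(b) = -4 + b**2 (d(b) = -4 + b*b = -4 + b**2)
g = 38025 (g = ((4 - 1*1) + (-4 + 14**2))**2 = ((4 - 1) + (-4 + 196))**2 = (3 + 192)**2 = 195**2 = 38025)
g/4076 + 4733/(-2666) = 38025/4076 + 4733/(-2666) = 38025*(1/4076) + 4733*(-1/2666) = 38025/4076 - 4733/2666 = 41041471/5433308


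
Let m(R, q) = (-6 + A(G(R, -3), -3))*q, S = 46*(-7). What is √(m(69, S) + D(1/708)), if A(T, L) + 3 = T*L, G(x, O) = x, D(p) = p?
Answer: √8715978609/354 ≈ 263.73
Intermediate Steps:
S = -322
A(T, L) = -3 + L*T (A(T, L) = -3 + T*L = -3 + L*T)
m(R, q) = q*(-9 - 3*R) (m(R, q) = (-6 + (-3 - 3*R))*q = (-9 - 3*R)*q = q*(-9 - 3*R))
√(m(69, S) + D(1/708)) = √(-3*(-322)*(3 + 69) + 1/708) = √(-3*(-322)*72 + 1/708) = √(69552 + 1/708) = √(49242817/708) = √8715978609/354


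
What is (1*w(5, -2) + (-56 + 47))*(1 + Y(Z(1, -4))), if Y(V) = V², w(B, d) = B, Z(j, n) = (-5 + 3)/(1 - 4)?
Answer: -52/9 ≈ -5.7778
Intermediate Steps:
Z(j, n) = ⅔ (Z(j, n) = -2/(-3) = -2*(-⅓) = ⅔)
(1*w(5, -2) + (-56 + 47))*(1 + Y(Z(1, -4))) = (1*5 + (-56 + 47))*(1 + (⅔)²) = (5 - 9)*(1 + 4/9) = -4*13/9 = -52/9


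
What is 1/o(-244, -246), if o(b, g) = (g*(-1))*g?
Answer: -1/60516 ≈ -1.6525e-5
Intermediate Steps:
o(b, g) = -g**2 (o(b, g) = (-g)*g = -g**2)
1/o(-244, -246) = 1/(-1*(-246)**2) = 1/(-1*60516) = 1/(-60516) = -1/60516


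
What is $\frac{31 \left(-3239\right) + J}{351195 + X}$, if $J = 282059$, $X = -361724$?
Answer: $- \frac{181650}{10529} \approx -17.252$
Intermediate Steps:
$\frac{31 \left(-3239\right) + J}{351195 + X} = \frac{31 \left(-3239\right) + 282059}{351195 - 361724} = \frac{-100409 + 282059}{-10529} = 181650 \left(- \frac{1}{10529}\right) = - \frac{181650}{10529}$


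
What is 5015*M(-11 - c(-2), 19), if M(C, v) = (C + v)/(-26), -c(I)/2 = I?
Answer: -10030/13 ≈ -771.54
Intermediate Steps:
c(I) = -2*I
M(C, v) = -C/26 - v/26 (M(C, v) = (C + v)*(-1/26) = -C/26 - v/26)
5015*M(-11 - c(-2), 19) = 5015*(-(-11 - (-2)*(-2))/26 - 1/26*19) = 5015*(-(-11 - 1*4)/26 - 19/26) = 5015*(-(-11 - 4)/26 - 19/26) = 5015*(-1/26*(-15) - 19/26) = 5015*(15/26 - 19/26) = 5015*(-2/13) = -10030/13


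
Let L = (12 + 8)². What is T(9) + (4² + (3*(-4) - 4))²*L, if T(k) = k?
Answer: 9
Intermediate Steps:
L = 400 (L = 20² = 400)
T(9) + (4² + (3*(-4) - 4))²*L = 9 + (4² + (3*(-4) - 4))²*400 = 9 + (16 + (-12 - 4))²*400 = 9 + (16 - 16)²*400 = 9 + 0²*400 = 9 + 0*400 = 9 + 0 = 9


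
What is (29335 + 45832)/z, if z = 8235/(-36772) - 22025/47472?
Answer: -32803637686032/300208805 ≈ -1.0927e+5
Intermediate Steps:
z = -300208805/436410096 (z = 8235*(-1/36772) - 22025*1/47472 = -8235/36772 - 22025/47472 = -300208805/436410096 ≈ -0.68791)
(29335 + 45832)/z = (29335 + 45832)/(-300208805/436410096) = 75167*(-436410096/300208805) = -32803637686032/300208805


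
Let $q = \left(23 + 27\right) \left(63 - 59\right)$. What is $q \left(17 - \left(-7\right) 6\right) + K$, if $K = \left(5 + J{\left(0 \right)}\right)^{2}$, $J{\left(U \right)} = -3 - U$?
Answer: $11804$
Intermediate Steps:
$q = 200$ ($q = 50 \cdot 4 = 200$)
$K = 4$ ($K = \left(5 - 3\right)^{2} = 2^{2} = 4$)
$q \left(17 - \left(-7\right) 6\right) + K = 200 \left(17 - \left(-7\right) 6\right) + 4 = 200 \left(17 - -42\right) + 4 = 200 \left(17 + 42\right) + 4 = 200 \cdot 59 + 4 = 11800 + 4 = 11804$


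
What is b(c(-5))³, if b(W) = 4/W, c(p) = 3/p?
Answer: -8000/27 ≈ -296.30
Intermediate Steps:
b(c(-5))³ = (4/((3/(-5))))³ = (4/((3*(-⅕))))³ = (4/(-⅗))³ = (4*(-5/3))³ = (-20/3)³ = -8000/27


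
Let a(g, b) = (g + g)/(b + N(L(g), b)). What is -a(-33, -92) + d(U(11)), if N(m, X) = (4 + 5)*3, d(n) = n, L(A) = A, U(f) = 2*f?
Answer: 1364/65 ≈ 20.985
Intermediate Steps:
N(m, X) = 27 (N(m, X) = 9*3 = 27)
a(g, b) = 2*g/(27 + b) (a(g, b) = (g + g)/(b + 27) = (2*g)/(27 + b) = 2*g/(27 + b))
-a(-33, -92) + d(U(11)) = -2*(-33)/(27 - 92) + 2*11 = -2*(-33)/(-65) + 22 = -2*(-33)*(-1)/65 + 22 = -1*66/65 + 22 = -66/65 + 22 = 1364/65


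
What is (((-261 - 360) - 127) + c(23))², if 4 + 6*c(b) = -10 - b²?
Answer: 2812329/4 ≈ 7.0308e+5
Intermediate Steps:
c(b) = -7/3 - b²/6 (c(b) = -⅔ + (-10 - b²)/6 = -⅔ + (-5/3 - b²/6) = -7/3 - b²/6)
(((-261 - 360) - 127) + c(23))² = (((-261 - 360) - 127) + (-7/3 - ⅙*23²))² = ((-621 - 127) + (-7/3 - ⅙*529))² = (-748 + (-7/3 - 529/6))² = (-748 - 181/2)² = (-1677/2)² = 2812329/4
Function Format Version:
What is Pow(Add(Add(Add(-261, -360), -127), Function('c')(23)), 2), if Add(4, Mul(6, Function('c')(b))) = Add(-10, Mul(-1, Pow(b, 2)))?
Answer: Rational(2812329, 4) ≈ 7.0308e+5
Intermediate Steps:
Function('c')(b) = Add(Rational(-7, 3), Mul(Rational(-1, 6), Pow(b, 2))) (Function('c')(b) = Add(Rational(-2, 3), Mul(Rational(1, 6), Add(-10, Mul(-1, Pow(b, 2))))) = Add(Rational(-2, 3), Add(Rational(-5, 3), Mul(Rational(-1, 6), Pow(b, 2)))) = Add(Rational(-7, 3), Mul(Rational(-1, 6), Pow(b, 2))))
Pow(Add(Add(Add(-261, -360), -127), Function('c')(23)), 2) = Pow(Add(Add(Add(-261, -360), -127), Add(Rational(-7, 3), Mul(Rational(-1, 6), Pow(23, 2)))), 2) = Pow(Add(Add(-621, -127), Add(Rational(-7, 3), Mul(Rational(-1, 6), 529))), 2) = Pow(Add(-748, Add(Rational(-7, 3), Rational(-529, 6))), 2) = Pow(Add(-748, Rational(-181, 2)), 2) = Pow(Rational(-1677, 2), 2) = Rational(2812329, 4)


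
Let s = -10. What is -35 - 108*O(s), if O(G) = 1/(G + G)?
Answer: -148/5 ≈ -29.600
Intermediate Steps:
O(G) = 1/(2*G)
-35 - 108*O(s) = -35 - 54/(-10) = -35 - 54*(-1)/10 = -35 - 108*(-1/20) = -35 + 27/5 = -148/5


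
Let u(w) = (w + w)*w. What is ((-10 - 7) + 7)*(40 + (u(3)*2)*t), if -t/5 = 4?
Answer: 6800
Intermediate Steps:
t = -20 (t = -5*4 = -20)
u(w) = 2*w² (u(w) = (2*w)*w = 2*w²)
((-10 - 7) + 7)*(40 + (u(3)*2)*t) = ((-10 - 7) + 7)*(40 + ((2*3²)*2)*(-20)) = (-17 + 7)*(40 + ((2*9)*2)*(-20)) = -10*(40 + (18*2)*(-20)) = -10*(40 + 36*(-20)) = -10*(40 - 720) = -10*(-680) = 6800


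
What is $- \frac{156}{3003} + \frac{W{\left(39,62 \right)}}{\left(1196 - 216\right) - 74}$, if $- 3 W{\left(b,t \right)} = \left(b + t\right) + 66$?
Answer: $- \frac{23731}{209286} \approx -0.11339$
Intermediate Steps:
$W{\left(b,t \right)} = -22 - \frac{b}{3} - \frac{t}{3}$ ($W{\left(b,t \right)} = - \frac{\left(b + t\right) + 66}{3} = - \frac{66 + b + t}{3} = -22 - \frac{b}{3} - \frac{t}{3}$)
$- \frac{156}{3003} + \frac{W{\left(39,62 \right)}}{\left(1196 - 216\right) - 74} = - \frac{156}{3003} + \frac{-22 - 13 - \frac{62}{3}}{\left(1196 - 216\right) - 74} = \left(-156\right) \frac{1}{3003} + \frac{-22 - 13 - \frac{62}{3}}{980 - 74} = - \frac{4}{77} - \frac{167}{3 \cdot 906} = - \frac{4}{77} - \frac{167}{2718} = - \frac{23731}{209286}$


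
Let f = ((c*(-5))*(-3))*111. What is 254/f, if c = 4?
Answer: 127/3330 ≈ 0.038138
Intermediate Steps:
f = 6660 (f = ((4*(-5))*(-3))*111 = -20*(-3)*111 = 60*111 = 6660)
254/f = 254/6660 = 254*(1/6660) = 127/3330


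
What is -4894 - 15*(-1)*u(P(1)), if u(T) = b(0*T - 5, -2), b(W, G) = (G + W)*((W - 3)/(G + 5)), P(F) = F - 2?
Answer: -4614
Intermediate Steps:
P(F) = -2 + F
b(W, G) = (-3 + W)*(G + W)/(5 + G) (b(W, G) = (G + W)*((-3 + W)/(5 + G)) = (-3 + W)*(G + W)/(5 + G))
u(T) = 56/3 (u(T) = ((0*T - 5)² - 3*(-2) - 3*(0*T - 5) - 2*(0*T - 5))/(5 - 2) = ((0 - 5)² + 6 - 3*(0 - 5) - 2*(0 - 5))/3 = ((-5)² + 6 - 3*(-5) - 2*(-5))/3 = (25 + 6 + 15 + 10)/3 = (⅓)*56 = 56/3)
-4894 - 15*(-1)*u(P(1)) = -4894 - 15*(-1)*56/3 = -4894 - (-15)*56/3 = -4894 - 1*(-280) = -4894 + 280 = -4614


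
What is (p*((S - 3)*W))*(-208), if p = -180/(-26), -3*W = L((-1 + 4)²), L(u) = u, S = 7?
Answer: 17280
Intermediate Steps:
W = -3 (W = -(-1 + 4)²/3 = -⅓*3² = -⅓*9 = -3)
p = 90/13 (p = -180*(-1/26) = 90/13 ≈ 6.9231)
(p*((S - 3)*W))*(-208) = (90*((7 - 3)*(-3))/13)*(-208) = (90*(4*(-3))/13)*(-208) = ((90/13)*(-12))*(-208) = -1080/13*(-208) = 17280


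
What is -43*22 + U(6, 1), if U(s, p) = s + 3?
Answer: -937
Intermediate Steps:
U(s, p) = 3 + s
-43*22 + U(6, 1) = -43*22 + (3 + 6) = -946 + 9 = -937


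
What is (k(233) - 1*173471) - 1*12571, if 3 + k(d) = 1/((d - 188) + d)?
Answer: -51720509/278 ≈ -1.8605e+5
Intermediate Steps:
k(d) = -3 + 1/(-188 + 2*d) (k(d) = -3 + 1/((d - 188) + d) = -3 + 1/((-188 + d) + d) = -3 + 1/(-188 + 2*d))
(k(233) - 1*173471) - 1*12571 = ((565 - 6*233)/(2*(-94 + 233)) - 1*173471) - 1*12571 = ((½)*(565 - 1398)/139 - 173471) - 12571 = ((½)*(1/139)*(-833) - 173471) - 12571 = (-833/278 - 173471) - 12571 = -48225771/278 - 12571 = -51720509/278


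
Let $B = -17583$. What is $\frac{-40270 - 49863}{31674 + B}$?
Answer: $- \frac{90133}{14091} \approx -6.3965$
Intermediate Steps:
$\frac{-40270 - 49863}{31674 + B} = \frac{-40270 - 49863}{31674 - 17583} = - \frac{90133}{14091}$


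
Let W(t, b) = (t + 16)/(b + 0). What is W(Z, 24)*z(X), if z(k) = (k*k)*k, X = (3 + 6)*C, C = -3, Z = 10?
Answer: -85293/4 ≈ -21323.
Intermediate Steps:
W(t, b) = (16 + t)/b
X = -27 (X = (3 + 6)*(-3) = 9*(-3) = -27)
z(k) = k³ (z(k) = k²*k = k³)
W(Z, 24)*z(X) = ((16 + 10)/24)*(-27)³ = ((1/24)*26)*(-19683) = (13/12)*(-19683) = -85293/4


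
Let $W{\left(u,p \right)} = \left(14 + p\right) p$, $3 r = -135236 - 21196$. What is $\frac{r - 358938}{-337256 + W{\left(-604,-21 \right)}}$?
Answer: $\frac{411082}{337109} \approx 1.2194$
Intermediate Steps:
$r = -52144$ ($r = \frac{-135236 - 21196}{3} = \frac{1}{3} \left(-156432\right) = -52144$)
$W{\left(u,p \right)} = p \left(14 + p\right)$
$\frac{r - 358938}{-337256 + W{\left(-604,-21 \right)}} = \frac{-52144 - 358938}{-337256 - 21 \left(14 - 21\right)} = - \frac{411082}{-337256 - -147} = - \frac{411082}{-337256 + 147} = - \frac{411082}{-337109} = \left(-411082\right) \left(- \frac{1}{337109}\right) = \frac{411082}{337109}$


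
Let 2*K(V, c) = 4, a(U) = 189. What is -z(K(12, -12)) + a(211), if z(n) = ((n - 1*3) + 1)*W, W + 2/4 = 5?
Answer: 189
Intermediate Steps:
W = 9/2 (W = -½ + 5 = 9/2 ≈ 4.5000)
K(V, c) = 2 (K(V, c) = (½)*4 = 2)
z(n) = -9 + 9*n/2 (z(n) = ((n - 1*3) + 1)*(9/2) = ((n - 3) + 1)*(9/2) = ((-3 + n) + 1)*(9/2) = (-2 + n)*(9/2) = -9 + 9*n/2)
-z(K(12, -12)) + a(211) = -(-9 + (9/2)*2) + 189 = -(-9 + 9) + 189 = -1*0 + 189 = 0 + 189 = 189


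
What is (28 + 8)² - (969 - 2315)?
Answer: 2642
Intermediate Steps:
(28 + 8)² - (969 - 2315) = 36² - 1*(-1346) = 1296 + 1346 = 2642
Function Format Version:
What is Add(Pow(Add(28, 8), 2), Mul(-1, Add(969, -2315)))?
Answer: 2642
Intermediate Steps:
Add(Pow(Add(28, 8), 2), Mul(-1, Add(969, -2315))) = Add(Pow(36, 2), Mul(-1, -1346)) = Add(1296, 1346) = 2642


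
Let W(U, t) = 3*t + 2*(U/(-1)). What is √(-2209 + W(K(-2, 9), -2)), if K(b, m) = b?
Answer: I*√2211 ≈ 47.021*I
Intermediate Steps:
W(U, t) = -2*U + 3*t (W(U, t) = 3*t + 2*(U*(-1)) = 3*t + 2*(-U) = 3*t - 2*U = -2*U + 3*t)
√(-2209 + W(K(-2, 9), -2)) = √(-2209 + (-2*(-2) + 3*(-2))) = √(-2209 + (4 - 6)) = √(-2209 - 2) = √(-2211) = I*√2211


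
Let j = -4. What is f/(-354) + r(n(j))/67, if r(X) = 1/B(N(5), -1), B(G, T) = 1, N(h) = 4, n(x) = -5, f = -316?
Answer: 10763/11859 ≈ 0.90758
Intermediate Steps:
r(X) = 1 (r(X) = 1/1 = 1)
f/(-354) + r(n(j))/67 = -316/(-354) + 1/67 = -316*(-1/354) + 1*(1/67) = 158/177 + 1/67 = 10763/11859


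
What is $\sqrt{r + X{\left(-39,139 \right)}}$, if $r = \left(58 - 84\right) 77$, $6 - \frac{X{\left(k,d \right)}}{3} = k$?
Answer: $i \sqrt{1867} \approx 43.209 i$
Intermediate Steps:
$X{\left(k,d \right)} = 18 - 3 k$
$r = -2002$ ($r = \left(-26\right) 77 = -2002$)
$\sqrt{r + X{\left(-39,139 \right)}} = \sqrt{-2002 + \left(18 - -117\right)} = \sqrt{-2002 + \left(18 + 117\right)} = \sqrt{-2002 + 135} = \sqrt{-1867} = i \sqrt{1867}$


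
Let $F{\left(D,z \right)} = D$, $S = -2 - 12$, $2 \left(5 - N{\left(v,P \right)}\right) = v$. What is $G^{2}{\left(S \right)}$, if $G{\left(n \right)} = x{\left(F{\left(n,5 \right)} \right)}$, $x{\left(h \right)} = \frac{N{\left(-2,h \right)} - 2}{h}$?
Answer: $\frac{4}{49} \approx 0.081633$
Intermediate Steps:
$N{\left(v,P \right)} = 5 - \frac{v}{2}$
$S = -14$
$x{\left(h \right)} = \frac{4}{h}$ ($x{\left(h \right)} = \frac{\left(5 - -1\right) - 2}{h} = \frac{\left(5 + 1\right) - 2}{h} = \frac{6 - 2}{h} = \frac{4}{h}$)
$G{\left(n \right)} = \frac{4}{n}$
$G^{2}{\left(S \right)} = \left(\frac{4}{-14}\right)^{2} = \left(4 \left(- \frac{1}{14}\right)\right)^{2} = \left(- \frac{2}{7}\right)^{2} = \frac{4}{49}$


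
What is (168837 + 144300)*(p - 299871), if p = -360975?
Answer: -206935333902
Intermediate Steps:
(168837 + 144300)*(p - 299871) = (168837 + 144300)*(-360975 - 299871) = 313137*(-660846) = -206935333902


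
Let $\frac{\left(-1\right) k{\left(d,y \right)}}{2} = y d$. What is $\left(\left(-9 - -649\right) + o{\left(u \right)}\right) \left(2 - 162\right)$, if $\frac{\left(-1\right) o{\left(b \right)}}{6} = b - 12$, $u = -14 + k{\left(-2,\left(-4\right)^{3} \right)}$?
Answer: $-373120$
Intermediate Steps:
$k{\left(d,y \right)} = - 2 d y$ ($k{\left(d,y \right)} = - 2 y d = - 2 d y$)
$u = -270$ ($u = -14 - - 4 \left(-4\right)^{3} = -14 - \left(-4\right) \left(-64\right) = -14 - 256 = -270$)
$o{\left(b \right)} = 72 - 6 b$ ($o{\left(b \right)} = - 6 \left(b - 12\right) = - 6 \left(-12 + b\right) = 72 - 6 b$)
$\left(\left(-9 - -649\right) + o{\left(u \right)}\right) \left(2 - 162\right) = \left(\left(-9 - -649\right) + \left(72 - -1620\right)\right) \left(2 - 162\right) = \left(\left(-9 + 649\right) + \left(72 + 1620\right)\right) \left(2 - 162\right) = \left(640 + 1692\right) \left(-160\right) = 2332 \left(-160\right) = -373120$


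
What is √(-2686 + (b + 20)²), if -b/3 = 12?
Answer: 9*I*√30 ≈ 49.295*I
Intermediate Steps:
b = -36 (b = -3*12 = -36)
√(-2686 + (b + 20)²) = √(-2686 + (-36 + 20)²) = √(-2686 + (-16)²) = √(-2686 + 256) = √(-2430) = 9*I*√30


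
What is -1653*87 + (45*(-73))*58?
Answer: -334341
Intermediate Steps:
-1653*87 + (45*(-73))*58 = -143811 - 3285*58 = -143811 - 190530 = -334341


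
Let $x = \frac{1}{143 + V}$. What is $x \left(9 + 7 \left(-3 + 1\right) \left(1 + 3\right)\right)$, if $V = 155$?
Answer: $- \frac{47}{298} \approx -0.15772$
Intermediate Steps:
$x = \frac{1}{298}$ ($x = \frac{1}{143 + 155} = \frac{1}{298} \approx 0.0033557$)
$x \left(9 + 7 \left(-3 + 1\right) \left(1 + 3\right)\right) = \frac{9 + 7 \left(-3 + 1\right) \left(1 + 3\right)}{298} = \frac{9 + 7 \left(\left(-2\right) 4\right)}{298} = \frac{9 + 7 \left(-8\right)}{298} = \frac{9 - 56}{298} = \frac{1}{298} \left(-47\right) = - \frac{47}{298}$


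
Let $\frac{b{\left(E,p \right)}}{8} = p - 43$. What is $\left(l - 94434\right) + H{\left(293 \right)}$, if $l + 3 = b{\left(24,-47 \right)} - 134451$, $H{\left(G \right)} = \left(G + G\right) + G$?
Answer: $-228729$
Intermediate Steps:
$H{\left(G \right)} = 3 G$ ($H{\left(G \right)} = 2 G + G = 3 G$)
$b{\left(E,p \right)} = -344 + 8 p$ ($b{\left(E,p \right)} = 8 \left(p - 43\right) = 8 \left(-43 + p\right) = -344 + 8 p$)
$l = -135174$ ($l = -3 + \left(\left(-344 + 8 \left(-47\right)\right) - 134451\right) = -3 - 135171 = -135174$)
$\left(l - 94434\right) + H{\left(293 \right)} = \left(-135174 - 94434\right) + 3 \cdot 293 = -229608 + 879 = -228729$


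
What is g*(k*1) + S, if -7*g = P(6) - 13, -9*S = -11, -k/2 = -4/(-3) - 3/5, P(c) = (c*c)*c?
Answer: 1969/45 ≈ 43.756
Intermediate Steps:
P(c) = c**3 (P(c) = c**2*c = c**3)
k = -22/15 (k = -2*(-4/(-3) - 3/5) = -2*(-4*(-1/3) - 3*1/5) = -2*(4/3 - 3/5) = -2*11/15 = -22/15 ≈ -1.4667)
S = 11/9 (S = -1/9*(-11) = 11/9 ≈ 1.2222)
g = -29 (g = -(6**3 - 13)/7 = -(216 - 13)/7 = -1/7*203 = -29)
g*(k*1) + S = -(-638)/15 + 11/9 = -29*(-22/15) + 11/9 = 638/15 + 11/9 = 1969/45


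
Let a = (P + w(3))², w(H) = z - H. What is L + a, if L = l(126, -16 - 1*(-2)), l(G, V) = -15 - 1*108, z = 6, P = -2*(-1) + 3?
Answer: -59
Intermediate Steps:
P = 5 (P = 2 + 3 = 5)
w(H) = 6 - H
a = 64 (a = (5 + (6 - 1*3))² = (5 + (6 - 3))² = (5 + 3)² = 8² = 64)
l(G, V) = -123 (l(G, V) = -15 - 108 = -123)
L = -123
L + a = -123 + 64 = -59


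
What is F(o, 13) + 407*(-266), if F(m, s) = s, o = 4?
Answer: -108249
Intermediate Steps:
F(o, 13) + 407*(-266) = 13 + 407*(-266) = 13 - 108262 = -108249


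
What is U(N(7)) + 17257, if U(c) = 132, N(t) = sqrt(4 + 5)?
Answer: 17389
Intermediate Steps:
N(t) = 3 (N(t) = sqrt(9) = 3)
U(N(7)) + 17257 = 132 + 17257 = 17389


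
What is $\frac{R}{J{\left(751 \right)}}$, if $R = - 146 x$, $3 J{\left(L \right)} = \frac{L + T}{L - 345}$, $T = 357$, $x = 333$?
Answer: $- \frac{14804181}{277} \approx -53445.0$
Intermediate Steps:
$J{\left(L \right)} = \frac{357 + L}{3 \left(-345 + L\right)}$ ($J{\left(L \right)} = \frac{\left(L + 357\right) \frac{1}{L - 345}}{3} = \frac{\left(357 + L\right) \frac{1}{-345 + L}}{3} = \frac{\frac{1}{-345 + L} \left(357 + L\right)}{3} = \frac{357 + L}{3 \left(-345 + L\right)}$)
$R = -48618$ ($R = \left(-146\right) 333 = -48618$)
$\frac{R}{J{\left(751 \right)}} = - \frac{48618}{\frac{1}{3} \frac{1}{-345 + 751} \left(357 + 751\right)} = - \frac{48618}{\frac{1}{3} \cdot \frac{1}{406} \cdot 1108} = - \frac{48618}{\frac{554}{609}} = \left(-48618\right) \frac{609}{554} = - \frac{14804181}{277}$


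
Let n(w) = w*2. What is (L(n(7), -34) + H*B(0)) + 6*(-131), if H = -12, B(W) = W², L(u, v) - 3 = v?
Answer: -817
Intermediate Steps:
n(w) = 2*w
L(u, v) = 3 + v
(L(n(7), -34) + H*B(0)) + 6*(-131) = ((3 - 34) - 12*0²) + 6*(-131) = (-31 - 12*0) - 786 = (-31 + 0) - 786 = -31 - 786 = -817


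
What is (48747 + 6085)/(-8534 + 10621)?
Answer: 54832/2087 ≈ 26.273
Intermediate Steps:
(48747 + 6085)/(-8534 + 10621) = 54832/2087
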